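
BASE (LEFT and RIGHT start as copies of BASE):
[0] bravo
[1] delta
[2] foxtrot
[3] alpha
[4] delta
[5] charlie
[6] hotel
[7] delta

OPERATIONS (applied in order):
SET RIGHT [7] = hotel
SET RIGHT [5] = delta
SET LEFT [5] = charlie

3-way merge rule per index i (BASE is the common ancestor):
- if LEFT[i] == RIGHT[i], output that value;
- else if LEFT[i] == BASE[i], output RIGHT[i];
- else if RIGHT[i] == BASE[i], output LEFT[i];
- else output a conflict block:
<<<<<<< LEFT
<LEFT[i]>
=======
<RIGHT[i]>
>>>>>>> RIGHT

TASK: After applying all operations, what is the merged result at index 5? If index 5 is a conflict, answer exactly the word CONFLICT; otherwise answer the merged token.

Answer: delta

Derivation:
Final LEFT:  [bravo, delta, foxtrot, alpha, delta, charlie, hotel, delta]
Final RIGHT: [bravo, delta, foxtrot, alpha, delta, delta, hotel, hotel]
i=0: L=bravo R=bravo -> agree -> bravo
i=1: L=delta R=delta -> agree -> delta
i=2: L=foxtrot R=foxtrot -> agree -> foxtrot
i=3: L=alpha R=alpha -> agree -> alpha
i=4: L=delta R=delta -> agree -> delta
i=5: L=charlie=BASE, R=delta -> take RIGHT -> delta
i=6: L=hotel R=hotel -> agree -> hotel
i=7: L=delta=BASE, R=hotel -> take RIGHT -> hotel
Index 5 -> delta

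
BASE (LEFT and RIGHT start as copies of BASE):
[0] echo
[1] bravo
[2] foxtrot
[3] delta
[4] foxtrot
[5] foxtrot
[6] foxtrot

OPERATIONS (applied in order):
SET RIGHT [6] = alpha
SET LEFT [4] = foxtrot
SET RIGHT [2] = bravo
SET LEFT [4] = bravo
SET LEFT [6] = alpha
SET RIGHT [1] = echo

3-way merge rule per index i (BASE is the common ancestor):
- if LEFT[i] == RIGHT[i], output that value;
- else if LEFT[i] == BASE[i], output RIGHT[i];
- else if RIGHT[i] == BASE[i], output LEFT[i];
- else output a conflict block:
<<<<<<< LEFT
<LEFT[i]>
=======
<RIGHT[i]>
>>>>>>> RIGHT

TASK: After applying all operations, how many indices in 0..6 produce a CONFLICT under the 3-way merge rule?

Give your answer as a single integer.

Final LEFT:  [echo, bravo, foxtrot, delta, bravo, foxtrot, alpha]
Final RIGHT: [echo, echo, bravo, delta, foxtrot, foxtrot, alpha]
i=0: L=echo R=echo -> agree -> echo
i=1: L=bravo=BASE, R=echo -> take RIGHT -> echo
i=2: L=foxtrot=BASE, R=bravo -> take RIGHT -> bravo
i=3: L=delta R=delta -> agree -> delta
i=4: L=bravo, R=foxtrot=BASE -> take LEFT -> bravo
i=5: L=foxtrot R=foxtrot -> agree -> foxtrot
i=6: L=alpha R=alpha -> agree -> alpha
Conflict count: 0

Answer: 0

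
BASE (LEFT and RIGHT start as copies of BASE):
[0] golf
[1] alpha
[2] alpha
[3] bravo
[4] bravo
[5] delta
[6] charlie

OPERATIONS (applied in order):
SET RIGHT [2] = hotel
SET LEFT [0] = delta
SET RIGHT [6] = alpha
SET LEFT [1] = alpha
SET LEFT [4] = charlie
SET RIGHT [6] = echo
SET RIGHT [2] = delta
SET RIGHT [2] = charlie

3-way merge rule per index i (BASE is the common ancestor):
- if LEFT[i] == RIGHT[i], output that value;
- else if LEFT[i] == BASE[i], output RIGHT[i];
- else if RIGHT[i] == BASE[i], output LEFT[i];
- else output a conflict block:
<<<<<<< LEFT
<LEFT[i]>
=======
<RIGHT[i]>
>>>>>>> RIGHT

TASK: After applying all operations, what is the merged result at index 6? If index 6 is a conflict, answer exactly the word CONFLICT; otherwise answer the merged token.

Answer: echo

Derivation:
Final LEFT:  [delta, alpha, alpha, bravo, charlie, delta, charlie]
Final RIGHT: [golf, alpha, charlie, bravo, bravo, delta, echo]
i=0: L=delta, R=golf=BASE -> take LEFT -> delta
i=1: L=alpha R=alpha -> agree -> alpha
i=2: L=alpha=BASE, R=charlie -> take RIGHT -> charlie
i=3: L=bravo R=bravo -> agree -> bravo
i=4: L=charlie, R=bravo=BASE -> take LEFT -> charlie
i=5: L=delta R=delta -> agree -> delta
i=6: L=charlie=BASE, R=echo -> take RIGHT -> echo
Index 6 -> echo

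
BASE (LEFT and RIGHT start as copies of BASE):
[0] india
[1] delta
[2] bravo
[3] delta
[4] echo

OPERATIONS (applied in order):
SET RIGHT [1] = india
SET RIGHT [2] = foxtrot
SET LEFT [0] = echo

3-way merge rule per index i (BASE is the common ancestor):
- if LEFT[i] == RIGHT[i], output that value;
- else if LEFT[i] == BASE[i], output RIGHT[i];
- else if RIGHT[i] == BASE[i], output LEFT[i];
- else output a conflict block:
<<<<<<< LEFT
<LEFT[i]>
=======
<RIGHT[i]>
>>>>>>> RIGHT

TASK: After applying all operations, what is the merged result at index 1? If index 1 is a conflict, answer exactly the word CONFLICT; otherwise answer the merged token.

Final LEFT:  [echo, delta, bravo, delta, echo]
Final RIGHT: [india, india, foxtrot, delta, echo]
i=0: L=echo, R=india=BASE -> take LEFT -> echo
i=1: L=delta=BASE, R=india -> take RIGHT -> india
i=2: L=bravo=BASE, R=foxtrot -> take RIGHT -> foxtrot
i=3: L=delta R=delta -> agree -> delta
i=4: L=echo R=echo -> agree -> echo
Index 1 -> india

Answer: india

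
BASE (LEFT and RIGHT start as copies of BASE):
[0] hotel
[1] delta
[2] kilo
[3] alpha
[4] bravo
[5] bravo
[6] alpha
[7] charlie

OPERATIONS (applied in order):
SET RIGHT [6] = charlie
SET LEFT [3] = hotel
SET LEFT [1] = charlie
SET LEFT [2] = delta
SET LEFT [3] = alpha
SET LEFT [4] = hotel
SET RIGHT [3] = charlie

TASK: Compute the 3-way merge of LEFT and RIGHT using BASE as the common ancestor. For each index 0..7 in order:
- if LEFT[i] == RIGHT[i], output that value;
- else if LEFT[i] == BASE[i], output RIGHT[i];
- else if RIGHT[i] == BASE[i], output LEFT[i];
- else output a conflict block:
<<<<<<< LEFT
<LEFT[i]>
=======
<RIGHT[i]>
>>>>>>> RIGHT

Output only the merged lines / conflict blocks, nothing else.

Answer: hotel
charlie
delta
charlie
hotel
bravo
charlie
charlie

Derivation:
Final LEFT:  [hotel, charlie, delta, alpha, hotel, bravo, alpha, charlie]
Final RIGHT: [hotel, delta, kilo, charlie, bravo, bravo, charlie, charlie]
i=0: L=hotel R=hotel -> agree -> hotel
i=1: L=charlie, R=delta=BASE -> take LEFT -> charlie
i=2: L=delta, R=kilo=BASE -> take LEFT -> delta
i=3: L=alpha=BASE, R=charlie -> take RIGHT -> charlie
i=4: L=hotel, R=bravo=BASE -> take LEFT -> hotel
i=5: L=bravo R=bravo -> agree -> bravo
i=6: L=alpha=BASE, R=charlie -> take RIGHT -> charlie
i=7: L=charlie R=charlie -> agree -> charlie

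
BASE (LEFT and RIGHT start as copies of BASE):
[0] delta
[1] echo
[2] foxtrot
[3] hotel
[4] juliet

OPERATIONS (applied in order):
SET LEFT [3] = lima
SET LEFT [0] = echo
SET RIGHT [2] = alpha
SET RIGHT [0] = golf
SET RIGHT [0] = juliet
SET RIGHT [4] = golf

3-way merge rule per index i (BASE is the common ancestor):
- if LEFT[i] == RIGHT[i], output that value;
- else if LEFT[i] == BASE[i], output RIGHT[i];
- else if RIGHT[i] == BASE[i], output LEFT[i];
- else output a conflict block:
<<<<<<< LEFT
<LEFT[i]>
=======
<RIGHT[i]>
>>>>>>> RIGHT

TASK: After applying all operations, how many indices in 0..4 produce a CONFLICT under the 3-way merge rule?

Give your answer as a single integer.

Answer: 1

Derivation:
Final LEFT:  [echo, echo, foxtrot, lima, juliet]
Final RIGHT: [juliet, echo, alpha, hotel, golf]
i=0: BASE=delta L=echo R=juliet all differ -> CONFLICT
i=1: L=echo R=echo -> agree -> echo
i=2: L=foxtrot=BASE, R=alpha -> take RIGHT -> alpha
i=3: L=lima, R=hotel=BASE -> take LEFT -> lima
i=4: L=juliet=BASE, R=golf -> take RIGHT -> golf
Conflict count: 1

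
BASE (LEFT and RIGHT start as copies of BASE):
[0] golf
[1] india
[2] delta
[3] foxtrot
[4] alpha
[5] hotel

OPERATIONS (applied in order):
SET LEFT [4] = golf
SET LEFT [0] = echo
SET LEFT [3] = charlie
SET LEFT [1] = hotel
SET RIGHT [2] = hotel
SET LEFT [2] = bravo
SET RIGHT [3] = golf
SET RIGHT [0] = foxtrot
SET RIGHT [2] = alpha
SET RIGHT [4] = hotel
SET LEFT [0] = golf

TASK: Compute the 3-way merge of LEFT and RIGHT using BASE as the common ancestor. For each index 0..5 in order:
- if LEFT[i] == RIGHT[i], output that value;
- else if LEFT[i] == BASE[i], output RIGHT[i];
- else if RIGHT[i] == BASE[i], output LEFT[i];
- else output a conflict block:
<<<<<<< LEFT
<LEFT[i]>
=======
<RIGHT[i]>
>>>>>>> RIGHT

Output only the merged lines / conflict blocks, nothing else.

Final LEFT:  [golf, hotel, bravo, charlie, golf, hotel]
Final RIGHT: [foxtrot, india, alpha, golf, hotel, hotel]
i=0: L=golf=BASE, R=foxtrot -> take RIGHT -> foxtrot
i=1: L=hotel, R=india=BASE -> take LEFT -> hotel
i=2: BASE=delta L=bravo R=alpha all differ -> CONFLICT
i=3: BASE=foxtrot L=charlie R=golf all differ -> CONFLICT
i=4: BASE=alpha L=golf R=hotel all differ -> CONFLICT
i=5: L=hotel R=hotel -> agree -> hotel

Answer: foxtrot
hotel
<<<<<<< LEFT
bravo
=======
alpha
>>>>>>> RIGHT
<<<<<<< LEFT
charlie
=======
golf
>>>>>>> RIGHT
<<<<<<< LEFT
golf
=======
hotel
>>>>>>> RIGHT
hotel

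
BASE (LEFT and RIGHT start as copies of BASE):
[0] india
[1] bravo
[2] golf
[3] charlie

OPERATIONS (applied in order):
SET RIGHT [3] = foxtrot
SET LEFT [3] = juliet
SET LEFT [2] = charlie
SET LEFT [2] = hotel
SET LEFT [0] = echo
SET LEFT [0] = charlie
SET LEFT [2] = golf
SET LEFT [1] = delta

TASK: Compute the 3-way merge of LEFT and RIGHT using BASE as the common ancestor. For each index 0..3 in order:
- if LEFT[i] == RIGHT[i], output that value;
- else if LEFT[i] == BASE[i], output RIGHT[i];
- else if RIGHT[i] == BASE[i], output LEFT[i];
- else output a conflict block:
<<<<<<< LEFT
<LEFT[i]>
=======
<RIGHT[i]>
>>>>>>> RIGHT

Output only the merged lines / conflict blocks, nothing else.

Final LEFT:  [charlie, delta, golf, juliet]
Final RIGHT: [india, bravo, golf, foxtrot]
i=0: L=charlie, R=india=BASE -> take LEFT -> charlie
i=1: L=delta, R=bravo=BASE -> take LEFT -> delta
i=2: L=golf R=golf -> agree -> golf
i=3: BASE=charlie L=juliet R=foxtrot all differ -> CONFLICT

Answer: charlie
delta
golf
<<<<<<< LEFT
juliet
=======
foxtrot
>>>>>>> RIGHT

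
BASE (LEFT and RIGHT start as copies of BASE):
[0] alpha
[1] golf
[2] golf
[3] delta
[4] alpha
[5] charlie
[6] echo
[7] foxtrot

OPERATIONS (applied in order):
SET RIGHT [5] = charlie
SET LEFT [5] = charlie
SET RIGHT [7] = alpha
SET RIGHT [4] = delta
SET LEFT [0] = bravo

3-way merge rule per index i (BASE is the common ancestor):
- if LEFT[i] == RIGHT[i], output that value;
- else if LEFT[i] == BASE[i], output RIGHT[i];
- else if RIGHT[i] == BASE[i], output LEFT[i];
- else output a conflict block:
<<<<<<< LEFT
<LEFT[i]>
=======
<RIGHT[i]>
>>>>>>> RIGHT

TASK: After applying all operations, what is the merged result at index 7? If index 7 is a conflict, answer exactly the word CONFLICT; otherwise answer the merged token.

Answer: alpha

Derivation:
Final LEFT:  [bravo, golf, golf, delta, alpha, charlie, echo, foxtrot]
Final RIGHT: [alpha, golf, golf, delta, delta, charlie, echo, alpha]
i=0: L=bravo, R=alpha=BASE -> take LEFT -> bravo
i=1: L=golf R=golf -> agree -> golf
i=2: L=golf R=golf -> agree -> golf
i=3: L=delta R=delta -> agree -> delta
i=4: L=alpha=BASE, R=delta -> take RIGHT -> delta
i=5: L=charlie R=charlie -> agree -> charlie
i=6: L=echo R=echo -> agree -> echo
i=7: L=foxtrot=BASE, R=alpha -> take RIGHT -> alpha
Index 7 -> alpha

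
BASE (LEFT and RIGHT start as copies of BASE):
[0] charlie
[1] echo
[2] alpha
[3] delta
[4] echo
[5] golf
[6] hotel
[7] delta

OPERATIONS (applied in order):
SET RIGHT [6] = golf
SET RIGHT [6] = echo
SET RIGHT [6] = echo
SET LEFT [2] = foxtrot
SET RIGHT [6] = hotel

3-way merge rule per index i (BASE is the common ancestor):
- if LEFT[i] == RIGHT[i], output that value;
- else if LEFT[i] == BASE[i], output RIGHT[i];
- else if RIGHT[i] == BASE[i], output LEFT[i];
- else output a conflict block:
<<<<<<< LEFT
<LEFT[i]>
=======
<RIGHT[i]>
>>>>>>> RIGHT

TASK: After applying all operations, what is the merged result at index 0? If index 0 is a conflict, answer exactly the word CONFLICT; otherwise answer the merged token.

Answer: charlie

Derivation:
Final LEFT:  [charlie, echo, foxtrot, delta, echo, golf, hotel, delta]
Final RIGHT: [charlie, echo, alpha, delta, echo, golf, hotel, delta]
i=0: L=charlie R=charlie -> agree -> charlie
i=1: L=echo R=echo -> agree -> echo
i=2: L=foxtrot, R=alpha=BASE -> take LEFT -> foxtrot
i=3: L=delta R=delta -> agree -> delta
i=4: L=echo R=echo -> agree -> echo
i=5: L=golf R=golf -> agree -> golf
i=6: L=hotel R=hotel -> agree -> hotel
i=7: L=delta R=delta -> agree -> delta
Index 0 -> charlie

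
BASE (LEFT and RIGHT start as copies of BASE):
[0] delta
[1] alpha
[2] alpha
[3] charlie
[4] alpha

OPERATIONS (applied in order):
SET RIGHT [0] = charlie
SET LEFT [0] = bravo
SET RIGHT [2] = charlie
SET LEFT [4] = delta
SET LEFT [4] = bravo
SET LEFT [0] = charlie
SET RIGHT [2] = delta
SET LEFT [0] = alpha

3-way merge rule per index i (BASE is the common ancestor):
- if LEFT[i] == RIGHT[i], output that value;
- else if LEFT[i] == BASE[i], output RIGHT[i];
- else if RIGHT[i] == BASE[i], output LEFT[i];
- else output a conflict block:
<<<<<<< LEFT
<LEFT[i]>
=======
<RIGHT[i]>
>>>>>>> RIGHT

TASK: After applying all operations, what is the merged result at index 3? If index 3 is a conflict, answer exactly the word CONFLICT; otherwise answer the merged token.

Answer: charlie

Derivation:
Final LEFT:  [alpha, alpha, alpha, charlie, bravo]
Final RIGHT: [charlie, alpha, delta, charlie, alpha]
i=0: BASE=delta L=alpha R=charlie all differ -> CONFLICT
i=1: L=alpha R=alpha -> agree -> alpha
i=2: L=alpha=BASE, R=delta -> take RIGHT -> delta
i=3: L=charlie R=charlie -> agree -> charlie
i=4: L=bravo, R=alpha=BASE -> take LEFT -> bravo
Index 3 -> charlie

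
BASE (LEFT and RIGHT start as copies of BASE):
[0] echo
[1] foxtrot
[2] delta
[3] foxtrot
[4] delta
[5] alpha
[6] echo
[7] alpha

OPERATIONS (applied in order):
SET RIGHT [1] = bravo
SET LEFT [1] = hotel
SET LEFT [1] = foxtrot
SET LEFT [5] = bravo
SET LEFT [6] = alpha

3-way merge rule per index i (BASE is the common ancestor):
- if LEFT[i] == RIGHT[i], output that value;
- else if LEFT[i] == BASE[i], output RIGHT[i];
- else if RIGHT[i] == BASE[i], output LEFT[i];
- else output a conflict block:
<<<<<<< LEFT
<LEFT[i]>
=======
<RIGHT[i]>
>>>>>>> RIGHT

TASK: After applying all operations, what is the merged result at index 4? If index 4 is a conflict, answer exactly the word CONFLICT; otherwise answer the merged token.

Final LEFT:  [echo, foxtrot, delta, foxtrot, delta, bravo, alpha, alpha]
Final RIGHT: [echo, bravo, delta, foxtrot, delta, alpha, echo, alpha]
i=0: L=echo R=echo -> agree -> echo
i=1: L=foxtrot=BASE, R=bravo -> take RIGHT -> bravo
i=2: L=delta R=delta -> agree -> delta
i=3: L=foxtrot R=foxtrot -> agree -> foxtrot
i=4: L=delta R=delta -> agree -> delta
i=5: L=bravo, R=alpha=BASE -> take LEFT -> bravo
i=6: L=alpha, R=echo=BASE -> take LEFT -> alpha
i=7: L=alpha R=alpha -> agree -> alpha
Index 4 -> delta

Answer: delta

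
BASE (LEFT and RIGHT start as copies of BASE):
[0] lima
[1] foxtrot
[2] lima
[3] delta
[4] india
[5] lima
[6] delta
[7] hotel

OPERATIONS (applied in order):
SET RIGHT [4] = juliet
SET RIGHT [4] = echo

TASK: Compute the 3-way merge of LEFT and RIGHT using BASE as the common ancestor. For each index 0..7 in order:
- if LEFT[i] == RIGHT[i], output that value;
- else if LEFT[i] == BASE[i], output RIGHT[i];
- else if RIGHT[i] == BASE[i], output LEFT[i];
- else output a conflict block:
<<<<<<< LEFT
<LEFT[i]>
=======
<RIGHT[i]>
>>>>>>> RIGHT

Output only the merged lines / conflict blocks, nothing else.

Final LEFT:  [lima, foxtrot, lima, delta, india, lima, delta, hotel]
Final RIGHT: [lima, foxtrot, lima, delta, echo, lima, delta, hotel]
i=0: L=lima R=lima -> agree -> lima
i=1: L=foxtrot R=foxtrot -> agree -> foxtrot
i=2: L=lima R=lima -> agree -> lima
i=3: L=delta R=delta -> agree -> delta
i=4: L=india=BASE, R=echo -> take RIGHT -> echo
i=5: L=lima R=lima -> agree -> lima
i=6: L=delta R=delta -> agree -> delta
i=7: L=hotel R=hotel -> agree -> hotel

Answer: lima
foxtrot
lima
delta
echo
lima
delta
hotel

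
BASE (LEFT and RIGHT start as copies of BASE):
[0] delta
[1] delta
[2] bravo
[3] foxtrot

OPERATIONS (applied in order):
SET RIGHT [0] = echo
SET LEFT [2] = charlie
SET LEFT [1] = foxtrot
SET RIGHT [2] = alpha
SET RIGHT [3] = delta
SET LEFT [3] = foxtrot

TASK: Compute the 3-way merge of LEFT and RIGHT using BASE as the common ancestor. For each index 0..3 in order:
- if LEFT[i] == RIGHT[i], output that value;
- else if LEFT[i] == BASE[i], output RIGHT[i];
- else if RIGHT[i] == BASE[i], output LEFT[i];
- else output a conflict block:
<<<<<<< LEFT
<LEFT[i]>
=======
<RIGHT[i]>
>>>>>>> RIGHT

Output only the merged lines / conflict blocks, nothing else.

Answer: echo
foxtrot
<<<<<<< LEFT
charlie
=======
alpha
>>>>>>> RIGHT
delta

Derivation:
Final LEFT:  [delta, foxtrot, charlie, foxtrot]
Final RIGHT: [echo, delta, alpha, delta]
i=0: L=delta=BASE, R=echo -> take RIGHT -> echo
i=1: L=foxtrot, R=delta=BASE -> take LEFT -> foxtrot
i=2: BASE=bravo L=charlie R=alpha all differ -> CONFLICT
i=3: L=foxtrot=BASE, R=delta -> take RIGHT -> delta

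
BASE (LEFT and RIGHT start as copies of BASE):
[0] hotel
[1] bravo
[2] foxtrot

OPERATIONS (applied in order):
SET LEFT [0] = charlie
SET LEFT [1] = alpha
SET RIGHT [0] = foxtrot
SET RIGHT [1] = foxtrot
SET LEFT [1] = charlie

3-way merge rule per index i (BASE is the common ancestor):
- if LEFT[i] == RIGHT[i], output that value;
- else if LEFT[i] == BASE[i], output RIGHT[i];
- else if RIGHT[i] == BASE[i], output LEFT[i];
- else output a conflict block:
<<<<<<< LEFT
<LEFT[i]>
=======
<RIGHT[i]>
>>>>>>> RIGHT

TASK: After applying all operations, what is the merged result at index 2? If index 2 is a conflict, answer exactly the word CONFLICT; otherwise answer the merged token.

Answer: foxtrot

Derivation:
Final LEFT:  [charlie, charlie, foxtrot]
Final RIGHT: [foxtrot, foxtrot, foxtrot]
i=0: BASE=hotel L=charlie R=foxtrot all differ -> CONFLICT
i=1: BASE=bravo L=charlie R=foxtrot all differ -> CONFLICT
i=2: L=foxtrot R=foxtrot -> agree -> foxtrot
Index 2 -> foxtrot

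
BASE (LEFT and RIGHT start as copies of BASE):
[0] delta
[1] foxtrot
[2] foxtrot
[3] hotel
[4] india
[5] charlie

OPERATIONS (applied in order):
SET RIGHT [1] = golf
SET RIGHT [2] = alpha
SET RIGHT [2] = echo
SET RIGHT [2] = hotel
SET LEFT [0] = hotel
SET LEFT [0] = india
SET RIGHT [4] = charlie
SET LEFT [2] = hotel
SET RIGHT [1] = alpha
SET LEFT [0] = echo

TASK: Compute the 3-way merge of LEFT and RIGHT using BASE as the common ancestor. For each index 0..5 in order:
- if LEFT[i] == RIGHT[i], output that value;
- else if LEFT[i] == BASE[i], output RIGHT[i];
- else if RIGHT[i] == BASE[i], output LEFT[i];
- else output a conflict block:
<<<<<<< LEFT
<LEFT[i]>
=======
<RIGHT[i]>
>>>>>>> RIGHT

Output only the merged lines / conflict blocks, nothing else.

Answer: echo
alpha
hotel
hotel
charlie
charlie

Derivation:
Final LEFT:  [echo, foxtrot, hotel, hotel, india, charlie]
Final RIGHT: [delta, alpha, hotel, hotel, charlie, charlie]
i=0: L=echo, R=delta=BASE -> take LEFT -> echo
i=1: L=foxtrot=BASE, R=alpha -> take RIGHT -> alpha
i=2: L=hotel R=hotel -> agree -> hotel
i=3: L=hotel R=hotel -> agree -> hotel
i=4: L=india=BASE, R=charlie -> take RIGHT -> charlie
i=5: L=charlie R=charlie -> agree -> charlie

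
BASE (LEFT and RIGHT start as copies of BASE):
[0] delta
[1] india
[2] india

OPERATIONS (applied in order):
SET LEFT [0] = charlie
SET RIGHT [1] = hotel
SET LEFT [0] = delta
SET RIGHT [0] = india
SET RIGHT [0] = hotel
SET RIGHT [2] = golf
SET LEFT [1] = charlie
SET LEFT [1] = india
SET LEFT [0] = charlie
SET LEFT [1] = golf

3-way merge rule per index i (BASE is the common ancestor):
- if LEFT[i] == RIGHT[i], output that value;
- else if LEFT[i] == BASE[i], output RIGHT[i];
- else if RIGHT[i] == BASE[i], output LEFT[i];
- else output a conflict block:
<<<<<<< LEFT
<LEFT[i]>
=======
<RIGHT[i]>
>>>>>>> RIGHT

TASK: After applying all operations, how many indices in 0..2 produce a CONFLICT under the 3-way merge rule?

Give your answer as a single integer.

Final LEFT:  [charlie, golf, india]
Final RIGHT: [hotel, hotel, golf]
i=0: BASE=delta L=charlie R=hotel all differ -> CONFLICT
i=1: BASE=india L=golf R=hotel all differ -> CONFLICT
i=2: L=india=BASE, R=golf -> take RIGHT -> golf
Conflict count: 2

Answer: 2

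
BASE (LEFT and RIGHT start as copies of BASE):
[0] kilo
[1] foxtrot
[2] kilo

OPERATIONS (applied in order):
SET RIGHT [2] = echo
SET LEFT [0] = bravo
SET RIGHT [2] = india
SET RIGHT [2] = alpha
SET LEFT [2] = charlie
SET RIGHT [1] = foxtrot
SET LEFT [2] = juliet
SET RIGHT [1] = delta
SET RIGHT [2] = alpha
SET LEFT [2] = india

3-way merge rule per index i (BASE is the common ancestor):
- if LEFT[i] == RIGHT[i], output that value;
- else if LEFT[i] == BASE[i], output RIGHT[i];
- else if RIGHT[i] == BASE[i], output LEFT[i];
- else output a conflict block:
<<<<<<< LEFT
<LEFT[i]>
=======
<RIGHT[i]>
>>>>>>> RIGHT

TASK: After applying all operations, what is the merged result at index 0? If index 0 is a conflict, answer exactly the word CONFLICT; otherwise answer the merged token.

Answer: bravo

Derivation:
Final LEFT:  [bravo, foxtrot, india]
Final RIGHT: [kilo, delta, alpha]
i=0: L=bravo, R=kilo=BASE -> take LEFT -> bravo
i=1: L=foxtrot=BASE, R=delta -> take RIGHT -> delta
i=2: BASE=kilo L=india R=alpha all differ -> CONFLICT
Index 0 -> bravo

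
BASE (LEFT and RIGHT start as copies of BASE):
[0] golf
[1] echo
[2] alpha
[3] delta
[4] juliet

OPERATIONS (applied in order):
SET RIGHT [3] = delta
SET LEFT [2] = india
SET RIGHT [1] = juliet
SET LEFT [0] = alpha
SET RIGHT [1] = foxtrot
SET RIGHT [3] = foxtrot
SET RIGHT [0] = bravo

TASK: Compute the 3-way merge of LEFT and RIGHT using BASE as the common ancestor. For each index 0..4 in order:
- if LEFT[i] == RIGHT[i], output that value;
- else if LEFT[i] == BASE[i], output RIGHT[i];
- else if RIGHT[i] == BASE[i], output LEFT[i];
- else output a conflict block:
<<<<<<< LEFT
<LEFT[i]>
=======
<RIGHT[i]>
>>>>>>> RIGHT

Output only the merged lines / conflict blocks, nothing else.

Final LEFT:  [alpha, echo, india, delta, juliet]
Final RIGHT: [bravo, foxtrot, alpha, foxtrot, juliet]
i=0: BASE=golf L=alpha R=bravo all differ -> CONFLICT
i=1: L=echo=BASE, R=foxtrot -> take RIGHT -> foxtrot
i=2: L=india, R=alpha=BASE -> take LEFT -> india
i=3: L=delta=BASE, R=foxtrot -> take RIGHT -> foxtrot
i=4: L=juliet R=juliet -> agree -> juliet

Answer: <<<<<<< LEFT
alpha
=======
bravo
>>>>>>> RIGHT
foxtrot
india
foxtrot
juliet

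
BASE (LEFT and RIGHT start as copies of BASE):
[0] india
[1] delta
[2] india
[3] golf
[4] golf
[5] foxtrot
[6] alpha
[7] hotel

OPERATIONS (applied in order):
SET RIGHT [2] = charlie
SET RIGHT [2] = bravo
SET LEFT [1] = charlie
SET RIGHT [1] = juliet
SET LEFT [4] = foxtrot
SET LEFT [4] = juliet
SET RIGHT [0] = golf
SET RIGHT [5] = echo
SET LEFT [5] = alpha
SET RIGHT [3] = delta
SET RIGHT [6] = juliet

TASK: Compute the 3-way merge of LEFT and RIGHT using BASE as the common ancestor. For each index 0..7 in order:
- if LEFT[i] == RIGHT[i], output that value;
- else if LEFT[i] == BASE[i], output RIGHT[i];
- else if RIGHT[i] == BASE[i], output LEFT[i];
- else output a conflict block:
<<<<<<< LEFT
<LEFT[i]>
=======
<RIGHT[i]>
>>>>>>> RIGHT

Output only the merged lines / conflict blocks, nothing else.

Answer: golf
<<<<<<< LEFT
charlie
=======
juliet
>>>>>>> RIGHT
bravo
delta
juliet
<<<<<<< LEFT
alpha
=======
echo
>>>>>>> RIGHT
juliet
hotel

Derivation:
Final LEFT:  [india, charlie, india, golf, juliet, alpha, alpha, hotel]
Final RIGHT: [golf, juliet, bravo, delta, golf, echo, juliet, hotel]
i=0: L=india=BASE, R=golf -> take RIGHT -> golf
i=1: BASE=delta L=charlie R=juliet all differ -> CONFLICT
i=2: L=india=BASE, R=bravo -> take RIGHT -> bravo
i=3: L=golf=BASE, R=delta -> take RIGHT -> delta
i=4: L=juliet, R=golf=BASE -> take LEFT -> juliet
i=5: BASE=foxtrot L=alpha R=echo all differ -> CONFLICT
i=6: L=alpha=BASE, R=juliet -> take RIGHT -> juliet
i=7: L=hotel R=hotel -> agree -> hotel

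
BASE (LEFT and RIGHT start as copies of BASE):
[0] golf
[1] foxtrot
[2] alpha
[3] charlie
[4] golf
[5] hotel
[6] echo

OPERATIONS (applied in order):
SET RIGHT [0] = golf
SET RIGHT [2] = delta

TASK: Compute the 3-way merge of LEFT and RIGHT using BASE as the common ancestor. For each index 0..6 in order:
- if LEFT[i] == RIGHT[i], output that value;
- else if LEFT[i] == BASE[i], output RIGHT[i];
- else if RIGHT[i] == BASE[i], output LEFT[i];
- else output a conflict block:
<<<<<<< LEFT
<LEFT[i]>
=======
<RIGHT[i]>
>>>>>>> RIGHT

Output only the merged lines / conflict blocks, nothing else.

Final LEFT:  [golf, foxtrot, alpha, charlie, golf, hotel, echo]
Final RIGHT: [golf, foxtrot, delta, charlie, golf, hotel, echo]
i=0: L=golf R=golf -> agree -> golf
i=1: L=foxtrot R=foxtrot -> agree -> foxtrot
i=2: L=alpha=BASE, R=delta -> take RIGHT -> delta
i=3: L=charlie R=charlie -> agree -> charlie
i=4: L=golf R=golf -> agree -> golf
i=5: L=hotel R=hotel -> agree -> hotel
i=6: L=echo R=echo -> agree -> echo

Answer: golf
foxtrot
delta
charlie
golf
hotel
echo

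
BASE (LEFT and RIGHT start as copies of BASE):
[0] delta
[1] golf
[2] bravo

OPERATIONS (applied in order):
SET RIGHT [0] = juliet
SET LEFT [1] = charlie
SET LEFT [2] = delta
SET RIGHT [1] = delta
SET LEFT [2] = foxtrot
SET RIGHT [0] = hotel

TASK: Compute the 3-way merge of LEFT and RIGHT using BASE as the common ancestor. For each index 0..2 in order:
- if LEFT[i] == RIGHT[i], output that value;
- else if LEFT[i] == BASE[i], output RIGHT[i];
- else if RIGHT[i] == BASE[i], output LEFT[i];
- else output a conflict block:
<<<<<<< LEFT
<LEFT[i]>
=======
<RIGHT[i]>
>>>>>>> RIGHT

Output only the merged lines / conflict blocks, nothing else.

Final LEFT:  [delta, charlie, foxtrot]
Final RIGHT: [hotel, delta, bravo]
i=0: L=delta=BASE, R=hotel -> take RIGHT -> hotel
i=1: BASE=golf L=charlie R=delta all differ -> CONFLICT
i=2: L=foxtrot, R=bravo=BASE -> take LEFT -> foxtrot

Answer: hotel
<<<<<<< LEFT
charlie
=======
delta
>>>>>>> RIGHT
foxtrot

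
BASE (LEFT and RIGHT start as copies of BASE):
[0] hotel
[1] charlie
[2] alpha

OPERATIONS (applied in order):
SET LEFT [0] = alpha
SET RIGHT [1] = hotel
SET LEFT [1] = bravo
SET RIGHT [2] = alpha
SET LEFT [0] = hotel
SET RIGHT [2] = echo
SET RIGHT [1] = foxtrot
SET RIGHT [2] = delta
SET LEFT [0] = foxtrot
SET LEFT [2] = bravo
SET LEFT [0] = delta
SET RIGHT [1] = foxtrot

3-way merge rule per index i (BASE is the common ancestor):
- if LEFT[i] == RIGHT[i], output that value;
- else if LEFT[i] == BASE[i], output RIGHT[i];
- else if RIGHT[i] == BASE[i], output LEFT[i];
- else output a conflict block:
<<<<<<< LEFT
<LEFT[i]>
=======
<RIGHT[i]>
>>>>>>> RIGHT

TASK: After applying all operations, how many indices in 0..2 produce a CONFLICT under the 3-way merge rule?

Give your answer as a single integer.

Answer: 2

Derivation:
Final LEFT:  [delta, bravo, bravo]
Final RIGHT: [hotel, foxtrot, delta]
i=0: L=delta, R=hotel=BASE -> take LEFT -> delta
i=1: BASE=charlie L=bravo R=foxtrot all differ -> CONFLICT
i=2: BASE=alpha L=bravo R=delta all differ -> CONFLICT
Conflict count: 2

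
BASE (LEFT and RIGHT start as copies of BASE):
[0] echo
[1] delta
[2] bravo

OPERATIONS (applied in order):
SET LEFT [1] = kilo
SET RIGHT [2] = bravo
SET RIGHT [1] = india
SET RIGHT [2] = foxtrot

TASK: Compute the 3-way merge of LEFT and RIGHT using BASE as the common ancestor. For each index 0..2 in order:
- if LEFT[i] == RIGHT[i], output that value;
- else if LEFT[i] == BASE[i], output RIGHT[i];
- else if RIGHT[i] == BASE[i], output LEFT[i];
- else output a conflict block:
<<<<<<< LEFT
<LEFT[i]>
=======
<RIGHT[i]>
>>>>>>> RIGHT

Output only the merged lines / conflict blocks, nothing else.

Final LEFT:  [echo, kilo, bravo]
Final RIGHT: [echo, india, foxtrot]
i=0: L=echo R=echo -> agree -> echo
i=1: BASE=delta L=kilo R=india all differ -> CONFLICT
i=2: L=bravo=BASE, R=foxtrot -> take RIGHT -> foxtrot

Answer: echo
<<<<<<< LEFT
kilo
=======
india
>>>>>>> RIGHT
foxtrot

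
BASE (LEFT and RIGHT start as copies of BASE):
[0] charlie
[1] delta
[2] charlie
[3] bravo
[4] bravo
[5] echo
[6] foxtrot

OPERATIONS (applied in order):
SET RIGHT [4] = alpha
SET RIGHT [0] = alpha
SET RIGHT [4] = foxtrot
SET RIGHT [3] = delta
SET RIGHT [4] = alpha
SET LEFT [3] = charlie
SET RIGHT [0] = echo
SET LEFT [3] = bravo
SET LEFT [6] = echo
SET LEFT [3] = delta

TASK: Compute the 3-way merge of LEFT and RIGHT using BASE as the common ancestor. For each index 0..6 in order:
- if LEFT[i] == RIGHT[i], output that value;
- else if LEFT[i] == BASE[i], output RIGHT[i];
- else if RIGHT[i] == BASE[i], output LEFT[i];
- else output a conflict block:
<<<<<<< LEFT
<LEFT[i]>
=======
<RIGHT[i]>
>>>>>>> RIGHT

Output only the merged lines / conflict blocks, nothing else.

Answer: echo
delta
charlie
delta
alpha
echo
echo

Derivation:
Final LEFT:  [charlie, delta, charlie, delta, bravo, echo, echo]
Final RIGHT: [echo, delta, charlie, delta, alpha, echo, foxtrot]
i=0: L=charlie=BASE, R=echo -> take RIGHT -> echo
i=1: L=delta R=delta -> agree -> delta
i=2: L=charlie R=charlie -> agree -> charlie
i=3: L=delta R=delta -> agree -> delta
i=4: L=bravo=BASE, R=alpha -> take RIGHT -> alpha
i=5: L=echo R=echo -> agree -> echo
i=6: L=echo, R=foxtrot=BASE -> take LEFT -> echo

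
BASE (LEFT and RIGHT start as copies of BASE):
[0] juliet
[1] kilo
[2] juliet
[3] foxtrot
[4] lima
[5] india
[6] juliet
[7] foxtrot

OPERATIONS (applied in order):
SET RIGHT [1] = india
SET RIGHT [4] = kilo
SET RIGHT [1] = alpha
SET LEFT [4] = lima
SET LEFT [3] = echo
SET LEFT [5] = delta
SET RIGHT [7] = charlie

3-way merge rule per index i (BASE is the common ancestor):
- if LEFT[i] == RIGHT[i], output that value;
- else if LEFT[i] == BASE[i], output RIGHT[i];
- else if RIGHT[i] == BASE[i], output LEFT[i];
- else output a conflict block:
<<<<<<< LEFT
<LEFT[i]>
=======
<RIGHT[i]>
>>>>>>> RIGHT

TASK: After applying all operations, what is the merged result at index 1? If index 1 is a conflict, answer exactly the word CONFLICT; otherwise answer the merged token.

Final LEFT:  [juliet, kilo, juliet, echo, lima, delta, juliet, foxtrot]
Final RIGHT: [juliet, alpha, juliet, foxtrot, kilo, india, juliet, charlie]
i=0: L=juliet R=juliet -> agree -> juliet
i=1: L=kilo=BASE, R=alpha -> take RIGHT -> alpha
i=2: L=juliet R=juliet -> agree -> juliet
i=3: L=echo, R=foxtrot=BASE -> take LEFT -> echo
i=4: L=lima=BASE, R=kilo -> take RIGHT -> kilo
i=5: L=delta, R=india=BASE -> take LEFT -> delta
i=6: L=juliet R=juliet -> agree -> juliet
i=7: L=foxtrot=BASE, R=charlie -> take RIGHT -> charlie
Index 1 -> alpha

Answer: alpha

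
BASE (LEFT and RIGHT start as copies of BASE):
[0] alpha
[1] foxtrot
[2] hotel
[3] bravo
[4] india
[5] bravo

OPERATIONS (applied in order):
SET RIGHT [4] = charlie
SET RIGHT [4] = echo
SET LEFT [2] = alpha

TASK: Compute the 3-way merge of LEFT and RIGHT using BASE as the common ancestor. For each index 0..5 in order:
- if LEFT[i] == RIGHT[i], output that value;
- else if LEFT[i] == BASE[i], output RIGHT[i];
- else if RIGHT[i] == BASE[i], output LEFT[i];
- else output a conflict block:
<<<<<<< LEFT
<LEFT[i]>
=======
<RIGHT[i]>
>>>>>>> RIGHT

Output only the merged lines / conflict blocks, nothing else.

Final LEFT:  [alpha, foxtrot, alpha, bravo, india, bravo]
Final RIGHT: [alpha, foxtrot, hotel, bravo, echo, bravo]
i=0: L=alpha R=alpha -> agree -> alpha
i=1: L=foxtrot R=foxtrot -> agree -> foxtrot
i=2: L=alpha, R=hotel=BASE -> take LEFT -> alpha
i=3: L=bravo R=bravo -> agree -> bravo
i=4: L=india=BASE, R=echo -> take RIGHT -> echo
i=5: L=bravo R=bravo -> agree -> bravo

Answer: alpha
foxtrot
alpha
bravo
echo
bravo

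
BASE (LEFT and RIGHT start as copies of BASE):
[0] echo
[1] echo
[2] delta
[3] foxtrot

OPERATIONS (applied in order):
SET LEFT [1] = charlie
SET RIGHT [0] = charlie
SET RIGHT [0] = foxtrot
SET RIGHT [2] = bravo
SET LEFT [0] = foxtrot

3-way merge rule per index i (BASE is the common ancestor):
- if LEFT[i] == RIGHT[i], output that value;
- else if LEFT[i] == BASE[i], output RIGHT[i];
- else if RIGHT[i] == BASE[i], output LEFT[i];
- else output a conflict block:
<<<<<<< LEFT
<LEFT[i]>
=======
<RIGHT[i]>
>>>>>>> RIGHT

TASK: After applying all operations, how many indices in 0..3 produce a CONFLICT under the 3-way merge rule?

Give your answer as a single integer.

Answer: 0

Derivation:
Final LEFT:  [foxtrot, charlie, delta, foxtrot]
Final RIGHT: [foxtrot, echo, bravo, foxtrot]
i=0: L=foxtrot R=foxtrot -> agree -> foxtrot
i=1: L=charlie, R=echo=BASE -> take LEFT -> charlie
i=2: L=delta=BASE, R=bravo -> take RIGHT -> bravo
i=3: L=foxtrot R=foxtrot -> agree -> foxtrot
Conflict count: 0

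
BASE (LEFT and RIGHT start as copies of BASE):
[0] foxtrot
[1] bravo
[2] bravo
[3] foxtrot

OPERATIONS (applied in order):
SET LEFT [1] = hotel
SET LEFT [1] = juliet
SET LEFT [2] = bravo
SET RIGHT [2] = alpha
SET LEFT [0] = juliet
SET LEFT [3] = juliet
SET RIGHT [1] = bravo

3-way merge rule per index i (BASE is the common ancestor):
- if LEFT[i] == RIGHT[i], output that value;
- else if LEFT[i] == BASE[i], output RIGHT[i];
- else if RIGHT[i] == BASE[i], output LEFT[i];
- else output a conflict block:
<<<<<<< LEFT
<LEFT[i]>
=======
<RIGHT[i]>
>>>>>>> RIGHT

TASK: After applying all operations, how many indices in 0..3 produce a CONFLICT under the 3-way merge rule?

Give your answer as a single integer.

Final LEFT:  [juliet, juliet, bravo, juliet]
Final RIGHT: [foxtrot, bravo, alpha, foxtrot]
i=0: L=juliet, R=foxtrot=BASE -> take LEFT -> juliet
i=1: L=juliet, R=bravo=BASE -> take LEFT -> juliet
i=2: L=bravo=BASE, R=alpha -> take RIGHT -> alpha
i=3: L=juliet, R=foxtrot=BASE -> take LEFT -> juliet
Conflict count: 0

Answer: 0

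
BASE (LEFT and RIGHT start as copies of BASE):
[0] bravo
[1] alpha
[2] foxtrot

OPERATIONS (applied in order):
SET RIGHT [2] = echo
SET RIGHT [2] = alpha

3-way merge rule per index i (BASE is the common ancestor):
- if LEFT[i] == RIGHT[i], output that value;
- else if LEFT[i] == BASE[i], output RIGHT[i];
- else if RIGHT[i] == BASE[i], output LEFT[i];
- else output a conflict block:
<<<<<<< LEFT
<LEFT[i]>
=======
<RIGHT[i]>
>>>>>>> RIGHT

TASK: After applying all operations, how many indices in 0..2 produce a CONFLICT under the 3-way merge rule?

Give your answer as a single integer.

Final LEFT:  [bravo, alpha, foxtrot]
Final RIGHT: [bravo, alpha, alpha]
i=0: L=bravo R=bravo -> agree -> bravo
i=1: L=alpha R=alpha -> agree -> alpha
i=2: L=foxtrot=BASE, R=alpha -> take RIGHT -> alpha
Conflict count: 0

Answer: 0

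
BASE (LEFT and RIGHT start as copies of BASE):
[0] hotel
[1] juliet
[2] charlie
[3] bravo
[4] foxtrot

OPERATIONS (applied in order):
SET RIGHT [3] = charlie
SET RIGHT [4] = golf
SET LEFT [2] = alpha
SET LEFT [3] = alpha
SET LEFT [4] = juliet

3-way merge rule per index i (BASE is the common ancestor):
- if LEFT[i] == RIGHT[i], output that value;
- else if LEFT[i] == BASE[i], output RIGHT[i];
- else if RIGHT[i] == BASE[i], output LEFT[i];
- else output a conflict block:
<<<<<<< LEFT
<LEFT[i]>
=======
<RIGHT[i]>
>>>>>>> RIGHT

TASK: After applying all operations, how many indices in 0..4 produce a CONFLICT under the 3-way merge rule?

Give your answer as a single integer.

Answer: 2

Derivation:
Final LEFT:  [hotel, juliet, alpha, alpha, juliet]
Final RIGHT: [hotel, juliet, charlie, charlie, golf]
i=0: L=hotel R=hotel -> agree -> hotel
i=1: L=juliet R=juliet -> agree -> juliet
i=2: L=alpha, R=charlie=BASE -> take LEFT -> alpha
i=3: BASE=bravo L=alpha R=charlie all differ -> CONFLICT
i=4: BASE=foxtrot L=juliet R=golf all differ -> CONFLICT
Conflict count: 2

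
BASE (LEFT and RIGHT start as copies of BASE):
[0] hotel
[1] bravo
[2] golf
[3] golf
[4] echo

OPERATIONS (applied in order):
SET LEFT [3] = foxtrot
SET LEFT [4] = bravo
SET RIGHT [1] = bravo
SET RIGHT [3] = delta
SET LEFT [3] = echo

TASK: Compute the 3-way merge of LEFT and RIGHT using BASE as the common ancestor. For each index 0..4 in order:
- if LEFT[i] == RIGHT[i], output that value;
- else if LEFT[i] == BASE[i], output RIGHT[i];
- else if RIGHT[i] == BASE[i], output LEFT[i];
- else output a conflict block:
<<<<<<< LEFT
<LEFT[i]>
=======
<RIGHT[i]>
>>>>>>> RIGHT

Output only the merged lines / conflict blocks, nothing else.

Answer: hotel
bravo
golf
<<<<<<< LEFT
echo
=======
delta
>>>>>>> RIGHT
bravo

Derivation:
Final LEFT:  [hotel, bravo, golf, echo, bravo]
Final RIGHT: [hotel, bravo, golf, delta, echo]
i=0: L=hotel R=hotel -> agree -> hotel
i=1: L=bravo R=bravo -> agree -> bravo
i=2: L=golf R=golf -> agree -> golf
i=3: BASE=golf L=echo R=delta all differ -> CONFLICT
i=4: L=bravo, R=echo=BASE -> take LEFT -> bravo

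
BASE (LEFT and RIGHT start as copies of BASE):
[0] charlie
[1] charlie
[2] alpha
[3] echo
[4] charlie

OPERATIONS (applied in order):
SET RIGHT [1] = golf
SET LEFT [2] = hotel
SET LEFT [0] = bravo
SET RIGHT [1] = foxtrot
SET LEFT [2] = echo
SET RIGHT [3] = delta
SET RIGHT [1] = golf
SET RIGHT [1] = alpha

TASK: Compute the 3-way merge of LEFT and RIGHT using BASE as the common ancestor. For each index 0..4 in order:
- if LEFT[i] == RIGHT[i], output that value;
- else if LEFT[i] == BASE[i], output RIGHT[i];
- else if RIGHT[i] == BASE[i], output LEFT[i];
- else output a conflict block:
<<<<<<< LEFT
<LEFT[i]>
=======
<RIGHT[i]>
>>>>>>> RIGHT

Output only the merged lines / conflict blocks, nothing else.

Final LEFT:  [bravo, charlie, echo, echo, charlie]
Final RIGHT: [charlie, alpha, alpha, delta, charlie]
i=0: L=bravo, R=charlie=BASE -> take LEFT -> bravo
i=1: L=charlie=BASE, R=alpha -> take RIGHT -> alpha
i=2: L=echo, R=alpha=BASE -> take LEFT -> echo
i=3: L=echo=BASE, R=delta -> take RIGHT -> delta
i=4: L=charlie R=charlie -> agree -> charlie

Answer: bravo
alpha
echo
delta
charlie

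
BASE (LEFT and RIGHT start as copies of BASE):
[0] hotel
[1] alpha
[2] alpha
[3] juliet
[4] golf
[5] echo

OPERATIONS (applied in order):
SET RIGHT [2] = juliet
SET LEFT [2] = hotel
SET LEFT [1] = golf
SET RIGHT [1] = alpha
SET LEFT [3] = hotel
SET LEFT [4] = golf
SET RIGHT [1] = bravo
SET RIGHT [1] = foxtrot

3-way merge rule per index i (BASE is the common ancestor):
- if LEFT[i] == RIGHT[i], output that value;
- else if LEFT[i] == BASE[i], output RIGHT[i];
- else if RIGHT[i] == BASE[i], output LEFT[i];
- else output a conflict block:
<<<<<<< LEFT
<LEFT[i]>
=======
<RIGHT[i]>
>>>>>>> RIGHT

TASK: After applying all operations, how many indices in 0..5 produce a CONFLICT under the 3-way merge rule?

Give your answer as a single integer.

Final LEFT:  [hotel, golf, hotel, hotel, golf, echo]
Final RIGHT: [hotel, foxtrot, juliet, juliet, golf, echo]
i=0: L=hotel R=hotel -> agree -> hotel
i=1: BASE=alpha L=golf R=foxtrot all differ -> CONFLICT
i=2: BASE=alpha L=hotel R=juliet all differ -> CONFLICT
i=3: L=hotel, R=juliet=BASE -> take LEFT -> hotel
i=4: L=golf R=golf -> agree -> golf
i=5: L=echo R=echo -> agree -> echo
Conflict count: 2

Answer: 2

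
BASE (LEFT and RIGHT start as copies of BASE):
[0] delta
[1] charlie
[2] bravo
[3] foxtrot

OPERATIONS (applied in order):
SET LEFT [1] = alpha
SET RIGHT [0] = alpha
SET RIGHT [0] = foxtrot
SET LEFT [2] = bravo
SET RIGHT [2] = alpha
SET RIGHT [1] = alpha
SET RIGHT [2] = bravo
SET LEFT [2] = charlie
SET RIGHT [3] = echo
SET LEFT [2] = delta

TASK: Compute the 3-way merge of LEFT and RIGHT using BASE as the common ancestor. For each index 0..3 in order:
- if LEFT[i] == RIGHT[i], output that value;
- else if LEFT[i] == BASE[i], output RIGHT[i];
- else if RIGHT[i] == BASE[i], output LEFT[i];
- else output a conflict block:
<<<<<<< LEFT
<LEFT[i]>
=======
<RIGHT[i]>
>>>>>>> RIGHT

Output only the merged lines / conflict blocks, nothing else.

Answer: foxtrot
alpha
delta
echo

Derivation:
Final LEFT:  [delta, alpha, delta, foxtrot]
Final RIGHT: [foxtrot, alpha, bravo, echo]
i=0: L=delta=BASE, R=foxtrot -> take RIGHT -> foxtrot
i=1: L=alpha R=alpha -> agree -> alpha
i=2: L=delta, R=bravo=BASE -> take LEFT -> delta
i=3: L=foxtrot=BASE, R=echo -> take RIGHT -> echo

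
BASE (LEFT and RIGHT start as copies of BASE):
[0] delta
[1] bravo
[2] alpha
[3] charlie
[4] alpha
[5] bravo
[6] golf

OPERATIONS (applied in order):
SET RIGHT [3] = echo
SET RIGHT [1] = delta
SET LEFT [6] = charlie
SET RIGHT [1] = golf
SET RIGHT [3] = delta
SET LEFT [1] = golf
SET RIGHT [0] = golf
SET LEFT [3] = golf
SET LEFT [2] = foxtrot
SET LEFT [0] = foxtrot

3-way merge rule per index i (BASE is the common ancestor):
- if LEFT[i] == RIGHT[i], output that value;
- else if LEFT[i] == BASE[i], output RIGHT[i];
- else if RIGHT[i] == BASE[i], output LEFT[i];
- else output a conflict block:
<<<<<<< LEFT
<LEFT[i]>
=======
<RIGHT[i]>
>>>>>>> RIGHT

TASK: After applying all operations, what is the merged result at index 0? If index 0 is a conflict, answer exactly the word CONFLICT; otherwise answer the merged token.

Answer: CONFLICT

Derivation:
Final LEFT:  [foxtrot, golf, foxtrot, golf, alpha, bravo, charlie]
Final RIGHT: [golf, golf, alpha, delta, alpha, bravo, golf]
i=0: BASE=delta L=foxtrot R=golf all differ -> CONFLICT
i=1: L=golf R=golf -> agree -> golf
i=2: L=foxtrot, R=alpha=BASE -> take LEFT -> foxtrot
i=3: BASE=charlie L=golf R=delta all differ -> CONFLICT
i=4: L=alpha R=alpha -> agree -> alpha
i=5: L=bravo R=bravo -> agree -> bravo
i=6: L=charlie, R=golf=BASE -> take LEFT -> charlie
Index 0 -> CONFLICT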